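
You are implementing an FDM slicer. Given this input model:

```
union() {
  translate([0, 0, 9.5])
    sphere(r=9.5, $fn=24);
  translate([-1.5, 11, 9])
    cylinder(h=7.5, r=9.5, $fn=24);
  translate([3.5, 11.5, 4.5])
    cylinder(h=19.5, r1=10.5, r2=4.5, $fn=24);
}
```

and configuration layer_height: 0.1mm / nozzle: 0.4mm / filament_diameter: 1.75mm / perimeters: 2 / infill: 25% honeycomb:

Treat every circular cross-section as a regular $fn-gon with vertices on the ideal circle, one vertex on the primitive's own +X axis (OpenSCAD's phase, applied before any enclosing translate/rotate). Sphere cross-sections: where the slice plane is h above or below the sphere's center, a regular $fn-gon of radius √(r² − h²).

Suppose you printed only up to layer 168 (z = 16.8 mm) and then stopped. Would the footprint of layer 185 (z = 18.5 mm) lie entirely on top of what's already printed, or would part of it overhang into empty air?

entirely on top

Compare the two slices. At z = 16.8: the sphere: section is a regular 24-gon, circumradius = √(r²−h²) = √(9.5²−7.3²) = 6.079 (area = (24/2)·6.079²·sin(360°/24) = 114.79 mm²); the cylinder at (-1.5, 11) is absent (z outside [9, 16.5]); the cone at (3.5, 11.5): at t=0.631 of its height the radius interpolates to r₁+(r₂−r₁)t = 6.715, giving a regular 24-gon of that circumradius (area = (24/2)·6.715²·sin(360°/24) = 140.06 mm²); Combining (union): the regions partially overlap — summed areas 254.85 mm² minus the doubly-counted overlap 1.97 mm² gives 252.88 mm² — area = 252.88 mm². At z = 18.5: the sphere: section is a regular 24-gon, circumradius = √(r²−h²) = √(9.5²−9²) = 3.041 (area = (24/2)·3.041²·sin(360°/24) = 28.73 mm²); the cylinder at (-1.5, 11) does not reach this height (z outside [9, 16.5]); the cone at (3.5, 11.5) (r1=10.5→r2=4.5) has section circumradius 6.192 here — a regular 24-gon (area = (24/2)·6.192²·sin(360°/24) = 119.09 mm²); Merging all regions: the 2 present regions are separate (no shared area or edge), so areas and boundary lengths simply add and each stays a separate island — area = 147.82 mm². Checking containment: the cross-section at z = 18.5 is a subset of the cross-section at z = 16.8.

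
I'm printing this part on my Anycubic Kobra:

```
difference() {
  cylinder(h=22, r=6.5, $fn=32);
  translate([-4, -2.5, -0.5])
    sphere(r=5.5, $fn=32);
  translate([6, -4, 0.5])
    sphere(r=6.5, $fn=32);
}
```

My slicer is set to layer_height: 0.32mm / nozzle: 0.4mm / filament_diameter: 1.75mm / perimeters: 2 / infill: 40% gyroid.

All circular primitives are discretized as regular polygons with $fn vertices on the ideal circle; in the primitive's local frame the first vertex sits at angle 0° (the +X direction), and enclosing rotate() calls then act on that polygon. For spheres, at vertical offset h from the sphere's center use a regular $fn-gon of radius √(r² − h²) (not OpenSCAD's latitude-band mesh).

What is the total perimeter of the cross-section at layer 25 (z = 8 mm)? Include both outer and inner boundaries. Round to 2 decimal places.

At z = 8 mm: the cylinder: section is a regular 32-gon, circumradius r=6.5 (perimeter = 2·32·6.500·sin(180°/32) = 40.78 mm); the sphere at (-4, -2.5) does not reach this height (|z−center|=8.500 > r=5.5); the sphere at (6, -4) does not reach this height (|z−center|=7.500 > r=6.5); Subtracting the remaining from the first: none of the subtracted shapes is present at this height, so the r=6.5 cylinder is unchanged — boundary = 40.78 mm. Overall, the cross-section is a single solid region. Total boundary length (outer) = 40.78 mm.

40.78 mm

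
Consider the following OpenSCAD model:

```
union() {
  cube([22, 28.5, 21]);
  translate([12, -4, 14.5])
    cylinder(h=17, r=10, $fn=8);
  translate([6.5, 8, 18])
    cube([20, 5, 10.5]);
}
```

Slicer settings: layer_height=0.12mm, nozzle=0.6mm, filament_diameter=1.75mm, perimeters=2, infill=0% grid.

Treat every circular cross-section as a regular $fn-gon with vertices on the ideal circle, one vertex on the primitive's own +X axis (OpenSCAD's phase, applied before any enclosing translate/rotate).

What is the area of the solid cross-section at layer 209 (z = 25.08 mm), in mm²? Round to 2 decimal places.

At z = 25.08 mm: the cube is absent (z outside [0, 21]); the r=10 cylinder at (12, -4) contributes a regular 8-gon of circumradius 10 (area = (8/2)·10.000²·sin(360°/8) = 282.84 mm²); the 20×5 cube at (6.5, 8) contributes its full rectangle (area 100.00 mm²); Combining (union): the 2 present regions are separate (no shared area or edge), so areas and boundary lengths simply add and each stays a separate island — area = 382.84 mm². Overall, the cross-section has 2 separate islands. Net area = 382.84 mm².

382.84 mm²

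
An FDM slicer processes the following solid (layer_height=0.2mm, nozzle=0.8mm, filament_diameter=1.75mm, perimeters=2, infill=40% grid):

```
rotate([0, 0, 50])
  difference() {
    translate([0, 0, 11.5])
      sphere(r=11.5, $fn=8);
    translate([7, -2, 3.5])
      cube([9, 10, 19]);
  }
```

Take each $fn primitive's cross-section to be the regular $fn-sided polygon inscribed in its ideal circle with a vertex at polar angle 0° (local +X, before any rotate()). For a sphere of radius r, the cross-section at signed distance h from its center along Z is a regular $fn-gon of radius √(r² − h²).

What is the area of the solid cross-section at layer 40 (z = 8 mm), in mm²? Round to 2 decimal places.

314.01 mm²

At z = 8 mm: the r=11.5 sphere contributes a regular 8-gon of circumradius √(11.5²−3.5²) = 10.954 (area = (8/2)·10.954²·sin(360°/8) = 339.41 mm²); the 9×10 cube at (7, -2) contributes its full rectangle (area 90.00 mm²); After the difference (first − rest): starting from the r=11.5 sphere (339.41 mm²), the 9×10 cube at (7, -2) partially overlaps it — only the 25.40 mm² overlap (of its 90.00 mm²) is removed, clipping the outline — area = 314.01 mm²; (rotated 50° about Z; rotation is an isometry so areas/perimeters/island counts are preserved). Overall, the cross-section is a single solid region. Net area = 314.01 mm².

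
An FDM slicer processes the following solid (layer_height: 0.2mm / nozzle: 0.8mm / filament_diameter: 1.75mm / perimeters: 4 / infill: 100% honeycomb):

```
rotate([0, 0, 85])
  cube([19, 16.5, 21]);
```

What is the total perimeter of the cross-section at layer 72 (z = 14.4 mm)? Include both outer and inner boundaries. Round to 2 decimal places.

71.00 mm

At z = 14.4 mm: the 19×16.5 cube contributes its full rectangle (perimeter 71.00 mm); (whole slice rotated 85° about Z — lengths, areas and connectivity unchanged). Overall, the cross-section is a single solid region. Total boundary length (outer) = 71.00 mm.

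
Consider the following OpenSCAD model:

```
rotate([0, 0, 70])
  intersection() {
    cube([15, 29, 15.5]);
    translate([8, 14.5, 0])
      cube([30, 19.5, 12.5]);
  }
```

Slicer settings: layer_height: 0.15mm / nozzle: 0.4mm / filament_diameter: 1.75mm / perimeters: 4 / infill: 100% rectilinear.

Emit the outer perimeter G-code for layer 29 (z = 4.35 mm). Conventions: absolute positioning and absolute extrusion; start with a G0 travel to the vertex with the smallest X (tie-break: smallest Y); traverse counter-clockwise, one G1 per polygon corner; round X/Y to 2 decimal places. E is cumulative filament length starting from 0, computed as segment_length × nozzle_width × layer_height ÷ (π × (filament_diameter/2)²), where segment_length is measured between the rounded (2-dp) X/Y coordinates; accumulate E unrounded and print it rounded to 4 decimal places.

G0 X-24.51 Y17.44 Z4.35
G1 X-10.89 Y12.48 E0.3616
G1 X-8.50 Y19.05 E0.5360
G1 X-22.12 Y24.01 E0.8976
G1 X-24.51 Y17.44 E1.0720

At z = 4.35 mm: the cube (footprint 15×29) is included at this height; the cube at (8, 14.5) is present — its section is the full 30×19.5 rectangle; Keeping only the common overlap: the 30×19.5 cube at (8, 14.5) partially overlaps the 15×29 cube; clipping to the common part keeps 101.50 mm² — 1 connected region; (whole slice rotated 70° about Z — lengths, areas and connectivity unchanged). The outline is a single polygon with 4 vertices. Extrusion per mm of travel: 0.4 × 0.15 / (π × 0.875²) = 0.024945. Accumulating E over each segment gives final E = 1.0720.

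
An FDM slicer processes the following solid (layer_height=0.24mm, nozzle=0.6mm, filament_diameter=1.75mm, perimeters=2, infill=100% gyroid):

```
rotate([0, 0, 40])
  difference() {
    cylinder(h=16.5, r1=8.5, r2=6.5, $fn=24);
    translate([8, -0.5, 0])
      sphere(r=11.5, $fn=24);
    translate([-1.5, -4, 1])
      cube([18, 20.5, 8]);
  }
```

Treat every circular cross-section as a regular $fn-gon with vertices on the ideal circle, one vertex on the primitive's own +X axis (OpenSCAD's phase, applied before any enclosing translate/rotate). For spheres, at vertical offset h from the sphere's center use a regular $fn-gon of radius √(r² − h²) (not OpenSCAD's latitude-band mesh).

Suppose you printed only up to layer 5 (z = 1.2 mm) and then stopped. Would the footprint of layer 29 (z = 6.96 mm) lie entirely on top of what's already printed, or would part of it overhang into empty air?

Compare the two slices. At z = 1.2: the cone: at t=0.073 of its height the radius interpolates to r₁+(r₂−r₁)t = 8.355, giving a regular 24-gon of that circumradius (area = (24/2)·8.355²·sin(360°/24) = 216.78 mm²); the r=11.5 sphere at (8, -0.5) contributes a regular 24-gon of circumradius √(11.5²−1.2²) = 11.437 (area = (24/2)·11.437²·sin(360°/24) = 406.27 mm²); the cube at (-1.5, -4) is present — its section is the full 18×20.5 rectangle (area 369.00 mm²); Taking the first minus the rest: starting from the cone (216.78 mm²), the r=11.5 sphere at (8, -0.5) partially overlaps it — only the 145.65 mm² overlap (of its 406.27 mm²) is removed, clipping the outline; the 18×20.5 cube at (-1.5, -4) partially overlaps it — only the 2.57 mm² overlap (of its 369.00 mm²) is removed, clipping the outline — area = 68.56 mm²; (whole slice rotated 40° about Z — lengths, areas and connectivity unchanged). At z = 6.96: the cone contributes a regular 24-gon of circumradius 7.656 (interpolated between r1=8.5 and r2=6.5 at t=0.422) (area = (24/2)·7.656²·sin(360°/24) = 182.06 mm²); the sphere at (8, -0.5): section is a regular 24-gon, circumradius = √(r²−h²) = √(11.5²−6.96²) = 9.155 (area = (24/2)·9.155²·sin(360°/24) = 260.29 mm²); the cube at (-1.5, -4) is present — its section is the full 18×20.5 rectangle (area 369.00 mm²); Subtracting the remaining from the first: starting from the cone (182.06 mm²), the r=11.5 sphere at (8, -0.5) partially overlaps it — only the 89.93 mm² overlap (of its 260.29 mm²) is removed, clipping the outline; the 18×20.5 cube at (-1.5, -4) partially overlaps it — only the 16.06 mm² overlap (of its 369.00 mm²) is removed, clipping the outline — area = 76.07 mm²; (rotated 40° about Z; rotation is an isometry so areas/perimeters/island counts are preserved). Checking containment: at z = 6.96 the cross-section extends beyond the z = 1.2 cross-section by about 23.40 mm².

part overhangs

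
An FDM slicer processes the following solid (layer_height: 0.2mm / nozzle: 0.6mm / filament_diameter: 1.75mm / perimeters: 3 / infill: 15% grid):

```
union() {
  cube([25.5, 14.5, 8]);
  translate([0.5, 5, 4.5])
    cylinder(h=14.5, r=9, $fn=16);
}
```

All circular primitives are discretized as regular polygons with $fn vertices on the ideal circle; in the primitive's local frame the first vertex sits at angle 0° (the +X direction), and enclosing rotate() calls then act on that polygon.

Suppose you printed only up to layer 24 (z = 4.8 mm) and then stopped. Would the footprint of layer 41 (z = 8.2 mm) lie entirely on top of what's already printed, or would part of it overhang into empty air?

Compare the two slices. At z = 4.8: the 25.5×14.5 cube contributes its full rectangle (area 369.75 mm²); the r=9 cylinder at (0.5, 5) contributes a regular 16-gon of circumradius 9 (area = (16/2)·9.000²·sin(360°/16) = 247.98 mm²); Combining (union): the regions partially overlap — summed areas 617.73 mm² minus the doubly-counted overlap 110.92 mm² gives 506.81 mm² — area = 506.81 mm². At z = 8.2: the cube does not reach this height (z outside [0, 8]); the r=9 cylinder at (0.5, 5) contributes a regular 16-gon of circumradius 9 (area = (16/2)·9.000²·sin(360°/16) = 247.98 mm²); Combining (union): only the r=9 cylinder at (0.5, 5) is present, so the union is just that shape — area = 247.98 mm². Checking containment: the cross-section at z = 8.2 is a subset of the cross-section at z = 4.8.

entirely on top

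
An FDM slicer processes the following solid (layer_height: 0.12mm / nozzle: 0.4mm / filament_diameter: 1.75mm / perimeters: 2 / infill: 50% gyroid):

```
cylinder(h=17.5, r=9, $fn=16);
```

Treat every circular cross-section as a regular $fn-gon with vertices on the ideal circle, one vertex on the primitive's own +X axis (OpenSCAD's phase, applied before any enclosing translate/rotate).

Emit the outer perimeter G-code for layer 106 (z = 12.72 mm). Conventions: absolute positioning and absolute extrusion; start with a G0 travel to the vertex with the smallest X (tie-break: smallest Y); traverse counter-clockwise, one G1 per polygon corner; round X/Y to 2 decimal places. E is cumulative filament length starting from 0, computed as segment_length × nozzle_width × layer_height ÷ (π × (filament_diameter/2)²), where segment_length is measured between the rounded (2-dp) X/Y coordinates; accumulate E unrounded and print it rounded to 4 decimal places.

At z = 12.72 mm: the r=9 cylinder gives a regular 16-gon of circumradius 9 (constant along its height). The outline is a single polygon with 16 vertices. Extrusion per mm of travel: 0.4 × 0.12 / (π × 0.875²) = 0.019956. Accumulating E over each segment gives final E = 1.1207.

G0 X-9.00 Y0.00 Z12.72
G1 X-8.31 Y-3.44 E0.0700
G1 X-6.36 Y-6.36 E0.1401
G1 X-3.44 Y-8.31 E0.2102
G1 X0.00 Y-9.00 E0.2802
G1 X3.44 Y-8.31 E0.3502
G1 X6.36 Y-6.36 E0.4203
G1 X8.31 Y-3.44 E0.4903
G1 X9.00 Y0.00 E0.5603
G1 X8.31 Y3.44 E0.6304
G1 X6.36 Y6.36 E0.7004
G1 X3.44 Y8.31 E0.7705
G1 X0.00 Y9.00 E0.8405
G1 X-3.44 Y8.31 E0.9105
G1 X-6.36 Y6.36 E0.9806
G1 X-8.31 Y3.44 E1.0507
G1 X-9.00 Y0.00 E1.1207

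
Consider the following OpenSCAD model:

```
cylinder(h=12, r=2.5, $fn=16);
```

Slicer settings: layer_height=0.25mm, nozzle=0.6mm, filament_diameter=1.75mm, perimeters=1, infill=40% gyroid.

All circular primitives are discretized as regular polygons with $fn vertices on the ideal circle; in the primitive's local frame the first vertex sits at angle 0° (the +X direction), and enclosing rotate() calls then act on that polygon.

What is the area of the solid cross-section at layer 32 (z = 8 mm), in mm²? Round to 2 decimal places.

At z = 8 mm: the cylinder: section is a regular 16-gon, circumradius r=2.5 (area = (16/2)·2.500²·sin(360°/16) = 19.13 mm²). Overall, the cross-section is a single solid region. Net area = 19.13 mm².

19.13 mm²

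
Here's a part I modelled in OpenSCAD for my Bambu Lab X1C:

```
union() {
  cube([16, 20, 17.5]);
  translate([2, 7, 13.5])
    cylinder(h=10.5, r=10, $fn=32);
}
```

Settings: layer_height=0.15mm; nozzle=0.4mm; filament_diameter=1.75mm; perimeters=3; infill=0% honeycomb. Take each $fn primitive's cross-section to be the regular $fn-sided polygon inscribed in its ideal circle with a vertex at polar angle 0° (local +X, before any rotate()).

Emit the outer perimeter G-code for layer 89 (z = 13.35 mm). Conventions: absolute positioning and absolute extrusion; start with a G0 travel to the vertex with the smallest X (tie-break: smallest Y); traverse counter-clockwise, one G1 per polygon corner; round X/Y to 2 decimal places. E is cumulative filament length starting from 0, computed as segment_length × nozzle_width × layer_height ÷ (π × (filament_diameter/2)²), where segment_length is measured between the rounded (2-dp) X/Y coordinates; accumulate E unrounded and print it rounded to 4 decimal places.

At z = 13.35 mm: the 16×20 cube contributes its full rectangle; the cylinder at (2, 7) is absent (z outside [13.5, 24]); Combining (union): only the 16×20 cube is present, so the union is just that shape — 1 connected region. The outline is a single polygon with 4 vertices. Extrusion per mm of travel: 0.4 × 0.15 / (π × 0.875²) = 0.024945. Accumulating E over each segment gives final E = 1.7960.

G0 X0.00 Y0.00 Z13.35
G1 X16.00 Y0.00 E0.3991
G1 X16.00 Y20.00 E0.8980
G1 X0.00 Y20.00 E1.2971
G1 X0.00 Y0.00 E1.7960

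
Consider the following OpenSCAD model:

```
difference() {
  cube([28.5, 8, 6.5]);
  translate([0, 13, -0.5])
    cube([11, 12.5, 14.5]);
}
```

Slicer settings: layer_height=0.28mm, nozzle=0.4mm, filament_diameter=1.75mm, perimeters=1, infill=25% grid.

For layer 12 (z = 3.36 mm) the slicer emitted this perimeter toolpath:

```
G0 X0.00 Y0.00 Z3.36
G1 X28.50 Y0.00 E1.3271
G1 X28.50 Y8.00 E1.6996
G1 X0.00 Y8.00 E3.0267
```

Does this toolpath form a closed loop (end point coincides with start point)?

no

Start point (G0): (0.00, 0.00). End point (last G1): the path does not return to the start — open.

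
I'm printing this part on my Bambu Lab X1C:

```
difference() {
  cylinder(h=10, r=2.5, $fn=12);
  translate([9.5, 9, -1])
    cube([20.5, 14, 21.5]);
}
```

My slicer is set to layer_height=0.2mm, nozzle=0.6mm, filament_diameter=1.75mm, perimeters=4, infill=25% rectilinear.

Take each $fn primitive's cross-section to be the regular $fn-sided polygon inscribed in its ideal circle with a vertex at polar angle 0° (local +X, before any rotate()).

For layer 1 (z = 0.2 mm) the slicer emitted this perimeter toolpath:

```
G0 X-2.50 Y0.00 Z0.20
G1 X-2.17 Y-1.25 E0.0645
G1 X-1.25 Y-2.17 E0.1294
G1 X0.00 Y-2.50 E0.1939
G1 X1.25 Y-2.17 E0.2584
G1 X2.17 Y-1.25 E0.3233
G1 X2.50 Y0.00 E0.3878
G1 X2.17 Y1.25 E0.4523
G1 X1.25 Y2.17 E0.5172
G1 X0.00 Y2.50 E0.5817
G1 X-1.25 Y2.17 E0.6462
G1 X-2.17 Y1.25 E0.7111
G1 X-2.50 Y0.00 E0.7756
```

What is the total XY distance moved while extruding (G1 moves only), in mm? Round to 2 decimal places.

Sum the Euclidean lengths of each G1 segment: total = 15.55 mm.

15.55 mm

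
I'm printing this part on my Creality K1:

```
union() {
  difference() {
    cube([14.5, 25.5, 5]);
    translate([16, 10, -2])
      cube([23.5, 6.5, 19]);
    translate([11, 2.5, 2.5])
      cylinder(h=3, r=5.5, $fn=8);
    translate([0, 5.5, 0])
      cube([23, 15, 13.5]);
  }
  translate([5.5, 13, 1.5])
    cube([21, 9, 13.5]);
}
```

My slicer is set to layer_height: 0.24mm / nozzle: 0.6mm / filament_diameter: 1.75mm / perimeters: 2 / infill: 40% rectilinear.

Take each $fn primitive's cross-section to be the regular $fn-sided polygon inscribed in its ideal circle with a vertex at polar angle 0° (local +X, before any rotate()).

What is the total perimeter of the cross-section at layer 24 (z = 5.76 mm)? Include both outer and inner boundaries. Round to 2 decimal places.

At z = 5.76 mm: the cube does not reach this height (z outside [0, 5]); the 23.5×6.5 cube at (16, 10) contributes its full rectangle (perimeter 60.00 mm); the cylinder at (11, 2.5) is not intersected at this z (z outside [2.5, 5.5]); the cube at (0, 5.5) is present — its section is the full 23×15 rectangle (perimeter 76.00 mm); Taking the first minus the rest: the first operand is absent here, so nothing remains; the 21×9 cube at (5.5, 13) contributes its full rectangle (perimeter 60.00 mm); Combining (union): only the 21×9 cube at (5.5, 13) is present, so the union is just that shape — boundary = 60.00 mm. Overall, the cross-section is a single solid region. Total boundary length (outer) = 60.00 mm.

60.00 mm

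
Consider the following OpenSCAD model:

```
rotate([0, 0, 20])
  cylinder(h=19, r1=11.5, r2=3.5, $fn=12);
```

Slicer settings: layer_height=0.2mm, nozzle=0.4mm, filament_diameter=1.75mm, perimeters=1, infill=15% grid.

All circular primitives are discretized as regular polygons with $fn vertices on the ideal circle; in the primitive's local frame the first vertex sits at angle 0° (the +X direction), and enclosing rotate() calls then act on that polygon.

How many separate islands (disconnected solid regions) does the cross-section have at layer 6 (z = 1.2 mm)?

At z = 1.2 mm: the cone: at t=0.063 of its height the radius interpolates to r₁+(r₂−r₁)t = 10.995, giving a regular 12-gon of that circumradius; (whole slice rotated 20° about Z — lengths, areas and connectivity unchanged). Overall, the cross-section is a single solid region. Island count = 1.

1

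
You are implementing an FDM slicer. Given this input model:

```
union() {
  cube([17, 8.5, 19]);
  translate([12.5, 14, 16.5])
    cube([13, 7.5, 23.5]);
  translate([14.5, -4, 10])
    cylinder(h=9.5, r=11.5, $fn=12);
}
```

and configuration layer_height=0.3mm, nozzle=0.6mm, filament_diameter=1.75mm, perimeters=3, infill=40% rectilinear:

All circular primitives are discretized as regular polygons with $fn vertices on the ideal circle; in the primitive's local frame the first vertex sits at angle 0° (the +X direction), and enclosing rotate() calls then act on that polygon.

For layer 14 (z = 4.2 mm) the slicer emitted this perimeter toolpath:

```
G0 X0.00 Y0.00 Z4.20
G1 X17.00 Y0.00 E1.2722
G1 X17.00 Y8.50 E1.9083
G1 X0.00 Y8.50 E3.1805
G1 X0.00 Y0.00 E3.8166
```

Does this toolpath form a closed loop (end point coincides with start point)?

Start point (G0): (0.00, 0.00). End point (last G1): the path returns to the start — closed.

yes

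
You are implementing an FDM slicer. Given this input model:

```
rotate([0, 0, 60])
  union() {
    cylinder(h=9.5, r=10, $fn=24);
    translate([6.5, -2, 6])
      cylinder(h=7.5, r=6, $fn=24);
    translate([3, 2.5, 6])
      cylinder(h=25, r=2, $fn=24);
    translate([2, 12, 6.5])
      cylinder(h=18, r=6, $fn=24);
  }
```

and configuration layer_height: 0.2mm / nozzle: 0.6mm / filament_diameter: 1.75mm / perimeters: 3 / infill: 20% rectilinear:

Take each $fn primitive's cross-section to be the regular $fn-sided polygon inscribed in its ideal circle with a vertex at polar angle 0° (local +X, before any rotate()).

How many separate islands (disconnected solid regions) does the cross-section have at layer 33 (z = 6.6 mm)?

1

At z = 6.6 mm: the r=10 cylinder gives a regular 24-gon of circumradius 10 (constant along its height); the r=6 cylinder at (6.5, -2) contributes a regular 24-gon of circumradius 6; the cylinder at (3, 2.5): section is a regular 24-gon, circumradius r=2; the r=6 cylinder at (2, 12) contributes a regular 24-gon of circumradius 6; Combining (union): the regions partially overlap (shared area 123.27 mm²), so overlapping operands fuse into one piece — 1 connected region; (rotated 60° about Z; rotation is an isometry so areas/perimeters/island counts are preserved). Overall, the cross-section is a single solid region. Island count = 1.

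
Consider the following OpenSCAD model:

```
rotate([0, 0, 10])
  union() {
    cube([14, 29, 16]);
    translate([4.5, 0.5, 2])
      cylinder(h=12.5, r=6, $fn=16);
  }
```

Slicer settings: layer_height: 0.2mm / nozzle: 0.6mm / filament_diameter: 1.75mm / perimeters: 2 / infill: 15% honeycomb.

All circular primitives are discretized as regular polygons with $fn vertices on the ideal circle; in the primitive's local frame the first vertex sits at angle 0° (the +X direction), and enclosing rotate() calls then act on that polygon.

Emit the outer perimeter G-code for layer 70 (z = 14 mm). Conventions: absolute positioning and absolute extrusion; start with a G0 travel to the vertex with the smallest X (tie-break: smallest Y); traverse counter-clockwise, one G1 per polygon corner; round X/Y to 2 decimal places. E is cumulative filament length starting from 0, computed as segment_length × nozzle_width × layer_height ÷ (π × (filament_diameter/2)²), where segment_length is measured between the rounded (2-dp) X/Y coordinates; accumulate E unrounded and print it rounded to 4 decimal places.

At z = 14 mm: the cube (footprint 14×29) is included at this height; the r=6 cylinder at (4.5, 0.5) contributes a regular 16-gon of circumradius 6; Taking the union: the regions partially overlap (shared area 56.60 mm²), so overlapping operands fuse into one piece — 1 connected region; (whole slice rotated 10° about Z — lengths, areas and connectivity unchanged). The outline is a single polygon with 14 vertices. Extrusion per mm of travel: 0.6 × 0.2 / (π × 0.875²) = 0.049890. Accumulating E over each segment gives final E = 4.6743.

G0 X-5.04 Y28.56 Z14.00
G1 X-0.76 Y4.29 E1.2295
G1 X-1.51 Y2.57 E1.3231
G1 X-1.56 Y0.23 E1.4399
G1 X-0.72 Y-1.95 E1.5565
G1 X0.90 Y-3.64 E1.6733
G1 X3.05 Y-4.58 E1.7903
G1 X5.39 Y-4.64 E1.9071
G1 X7.57 Y-3.79 E2.0238
G1 X9.26 Y-2.17 E2.1406
G1 X10.20 Y-0.02 E2.2577
G1 X10.24 Y1.81 E2.3490
G1 X13.79 Y2.43 E2.5288
G1 X8.75 Y30.99 E3.9757
G1 X-5.04 Y28.56 E4.6743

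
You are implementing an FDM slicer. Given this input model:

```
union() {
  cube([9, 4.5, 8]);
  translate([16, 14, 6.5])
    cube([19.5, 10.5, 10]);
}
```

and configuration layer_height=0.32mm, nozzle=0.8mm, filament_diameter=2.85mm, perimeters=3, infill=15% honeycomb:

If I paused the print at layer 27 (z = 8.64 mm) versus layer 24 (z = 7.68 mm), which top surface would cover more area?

Layer 27 (z = 8.64): the cube is absent (z outside [0, 8]); the cube at (16, 14) (footprint 19.5×10.5) is included at this height (area 204.75 mm²); Combining (union): only the 19.5×10.5 cube at (16, 14) is present, so the union is just that shape — area = 204.75 mm². So its area = 204.75 mm². Layer 24 (z = 7.68): the cube is present — its section is the full 9×4.5 rectangle (area 40.50 mm²); the cube at (16, 14) is present — its section is the full 19.5×10.5 rectangle (area 204.75 mm²); Combining (union): the 2 present regions are separate (no shared area or edge), so areas and boundary lengths simply add and each stays a separate island — area = 245.25 mm². So its area = 245.25 mm². Layer 24 is larger (245.25 vs 204.75 mm²).

layer 24 (z = 7.68 mm)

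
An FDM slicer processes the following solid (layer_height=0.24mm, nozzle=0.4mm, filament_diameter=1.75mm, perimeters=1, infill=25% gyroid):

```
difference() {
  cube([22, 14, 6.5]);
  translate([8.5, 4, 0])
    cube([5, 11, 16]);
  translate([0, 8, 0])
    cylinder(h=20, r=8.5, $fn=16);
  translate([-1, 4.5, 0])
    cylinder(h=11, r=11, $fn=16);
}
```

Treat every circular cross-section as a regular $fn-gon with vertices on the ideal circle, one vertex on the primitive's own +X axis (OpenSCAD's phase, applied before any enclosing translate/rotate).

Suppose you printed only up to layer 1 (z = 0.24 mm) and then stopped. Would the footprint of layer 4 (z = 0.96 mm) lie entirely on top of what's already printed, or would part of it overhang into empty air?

entirely on top

Compare the two slices. At z = 0.24: the 22×14 cube contributes its full rectangle (area 308.00 mm²); the cube at (8.5, 4) is present — its section is the full 5×11 rectangle (area 55.00 mm²); the r=8.5 cylinder at (0, 8) contributes a regular 16-gon of circumradius 8.5 (area = (16/2)·8.500²·sin(360°/16) = 221.19 mm²); the r=11 cylinder at (-1, 4.5) gives a regular 16-gon of circumradius 11 (constant along its height) (area = (16/2)·11.000²·sin(360°/16) = 370.44 mm²); After the difference (first − rest): starting from the 22×14 cube (308.00 mm²), the 5×11 cube at (8.5, 4) partially overlaps it — only the 50.00 mm² overlap (of its 55.00 mm²) is removed, clipping the outline; the r=8.5 cylinder at (0, 8) partially overlaps it — only the 100.32 mm² overlap (of its 221.19 mm²) is removed, clipping the outline; the r=11 cylinder at (-1, 4.5) partially overlaps it — only the 17.73 mm² overlap (of its 370.44 mm²) is removed, clipping the outline — area = 139.95 mm². At z = 0.96: the cube is present — its section is the full 22×14 rectangle (area 308.00 mm²); the cube at (8.5, 4) (footprint 5×11) is included at this height (area 55.00 mm²); the r=8.5 cylinder at (0, 8) gives a regular 16-gon of circumradius 8.5 (constant along its height) (area = (16/2)·8.500²·sin(360°/16) = 221.19 mm²); the r=11 cylinder at (-1, 4.5) contributes a regular 16-gon of circumradius 11 (area = (16/2)·11.000²·sin(360°/16) = 370.44 mm²); After the difference (first − rest): starting from the 22×14 cube (308.00 mm²), the 5×11 cube at (8.5, 4) partially overlaps it — only the 50.00 mm² overlap (of its 55.00 mm²) is removed, clipping the outline; the r=8.5 cylinder at (0, 8) partially overlaps it — only the 100.32 mm² overlap (of its 221.19 mm²) is removed, clipping the outline; the r=11 cylinder at (-1, 4.5) partially overlaps it — only the 17.73 mm² overlap (of its 370.44 mm²) is removed, clipping the outline — area = 139.95 mm². Checking containment: the cross-section at z = 0.96 is a subset of the cross-section at z = 0.24.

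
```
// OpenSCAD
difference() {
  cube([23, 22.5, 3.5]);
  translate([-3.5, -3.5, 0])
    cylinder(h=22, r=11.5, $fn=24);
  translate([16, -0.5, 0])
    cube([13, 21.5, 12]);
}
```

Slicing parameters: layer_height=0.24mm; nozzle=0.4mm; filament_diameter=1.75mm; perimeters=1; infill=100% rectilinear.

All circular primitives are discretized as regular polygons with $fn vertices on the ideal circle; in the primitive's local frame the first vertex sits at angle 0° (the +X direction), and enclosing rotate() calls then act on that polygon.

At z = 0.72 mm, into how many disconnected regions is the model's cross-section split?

1

At z = 0.72 mm: the cube is present — its section is the full 23×22.5 rectangle; the r=11.5 cylinder at (-3.5, -3.5) gives a regular 24-gon of circumradius 11.5 (constant along its height); the 13×21.5 cube at (16, -0.5) contributes its full rectangle; Subtracting the remaining from the first: starting from the 23×22.5 cube, the r=11.5 cylinder at (-3.5, -3.5) partially overlaps it — only the 36.13 mm² overlap (of its 410.75 mm²) is removed, clipping the outline; the 13×21.5 cube at (16, -0.5) partially overlaps it — only the 147.00 mm² overlap (of its 279.50 mm²) is removed, clipping the outline — 1 connected region. The result has 1 disconnected region.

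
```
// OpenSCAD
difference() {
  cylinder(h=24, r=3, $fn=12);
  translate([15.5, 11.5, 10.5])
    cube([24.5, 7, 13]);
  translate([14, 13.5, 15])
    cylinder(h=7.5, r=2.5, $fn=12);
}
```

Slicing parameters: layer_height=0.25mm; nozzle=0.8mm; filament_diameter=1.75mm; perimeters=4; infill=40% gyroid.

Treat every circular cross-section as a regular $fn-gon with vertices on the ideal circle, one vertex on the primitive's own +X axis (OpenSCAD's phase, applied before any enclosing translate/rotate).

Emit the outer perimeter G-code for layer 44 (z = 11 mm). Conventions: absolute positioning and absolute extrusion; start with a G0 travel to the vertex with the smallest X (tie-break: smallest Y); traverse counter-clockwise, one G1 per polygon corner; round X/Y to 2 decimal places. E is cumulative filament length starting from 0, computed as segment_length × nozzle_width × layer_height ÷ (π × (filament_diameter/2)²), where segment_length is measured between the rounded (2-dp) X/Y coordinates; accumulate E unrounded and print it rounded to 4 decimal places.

G0 X-3.00 Y0.00 Z11.00
G1 X-2.60 Y-1.50 E0.1291
G1 X-1.50 Y-2.60 E0.2584
G1 X0.00 Y-3.00 E0.3875
G1 X1.50 Y-2.60 E0.5166
G1 X2.60 Y-1.50 E0.6460
G1 X3.00 Y0.00 E0.7750
G1 X2.60 Y1.50 E0.9041
G1 X1.50 Y2.60 E1.0335
G1 X0.00 Y3.00 E1.1626
G1 X-1.50 Y2.60 E1.2916
G1 X-2.60 Y1.50 E1.4210
G1 X-3.00 Y0.00 E1.5501

At z = 11 mm: the r=3 cylinder contributes a regular 12-gon of circumradius 3; the 24.5×7 cube at (15.5, 11.5) contributes its full rectangle; the cylinder at (14, 13.5) does not reach this height (z outside [15, 22.5]); Subtracting the remaining from the first: starting from the r=3 cylinder, the 24.5×7 cube at (15.5, 11.5) misses the remaining region (no effect) — 1 connected region. The outline is a single polygon with 12 vertices. Extrusion per mm of travel: 0.8 × 0.25 / (π × 0.875²) = 0.083150. Accumulating E over each segment gives final E = 1.5501.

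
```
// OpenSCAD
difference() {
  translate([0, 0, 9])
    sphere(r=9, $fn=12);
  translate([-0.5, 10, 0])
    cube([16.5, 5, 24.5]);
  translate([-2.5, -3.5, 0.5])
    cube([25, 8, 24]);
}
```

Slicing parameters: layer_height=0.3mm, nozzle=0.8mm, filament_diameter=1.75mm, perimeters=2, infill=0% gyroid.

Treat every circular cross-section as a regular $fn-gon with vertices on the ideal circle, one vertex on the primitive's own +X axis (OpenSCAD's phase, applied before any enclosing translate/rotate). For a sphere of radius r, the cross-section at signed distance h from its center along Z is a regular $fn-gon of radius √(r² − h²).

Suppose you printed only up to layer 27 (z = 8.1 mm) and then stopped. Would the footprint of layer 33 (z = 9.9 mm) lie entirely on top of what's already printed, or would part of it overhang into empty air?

Compare the two slices. At z = 8.1: the r=9 sphere slices to a regular 12-gon of circumradius 8.955 (√(r²−h²) with h=0.9 from center) (area = (12/2)·8.955²·sin(360°/12) = 240.57 mm²); the 16.5×5 cube at (-0.5, 10) contributes its full rectangle (area 82.50 mm²); the cube at (-2.5, -3.5) (footprint 25×8) is included at this height (area 200.00 mm²); After the difference (first − rest): starting from the r=9 sphere (240.57 mm²), the 16.5×5 cube at (-0.5, 10) misses the remaining region (no effect); the 25×8 cube at (-2.5, -3.5) partially overlaps it — only the 87.28 mm² overlap (of its 200.00 mm²) is removed, clipping the outline — area = 153.29 mm². At z = 9.9: the sphere: section is a regular 12-gon, circumradius = √(r²−h²) = √(9²−0.9²) = 8.955 (area = (12/2)·8.955²·sin(360°/12) = 240.57 mm²); the cube at (-0.5, 10) is present — its section is the full 16.5×5 rectangle (area 82.50 mm²); the cube at (-2.5, -3.5) is present — its section is the full 25×8 rectangle (area 200.00 mm²); Taking the first minus the rest: starting from the r=9 sphere (240.57 mm²), the 16.5×5 cube at (-0.5, 10) misses the remaining region (no effect); the 25×8 cube at (-2.5, -3.5) partially overlaps it — only the 87.28 mm² overlap (of its 200.00 mm²) is removed, clipping the outline — area = 153.29 mm². Checking containment: the cross-section at z = 9.9 is a subset of the cross-section at z = 8.1.

entirely on top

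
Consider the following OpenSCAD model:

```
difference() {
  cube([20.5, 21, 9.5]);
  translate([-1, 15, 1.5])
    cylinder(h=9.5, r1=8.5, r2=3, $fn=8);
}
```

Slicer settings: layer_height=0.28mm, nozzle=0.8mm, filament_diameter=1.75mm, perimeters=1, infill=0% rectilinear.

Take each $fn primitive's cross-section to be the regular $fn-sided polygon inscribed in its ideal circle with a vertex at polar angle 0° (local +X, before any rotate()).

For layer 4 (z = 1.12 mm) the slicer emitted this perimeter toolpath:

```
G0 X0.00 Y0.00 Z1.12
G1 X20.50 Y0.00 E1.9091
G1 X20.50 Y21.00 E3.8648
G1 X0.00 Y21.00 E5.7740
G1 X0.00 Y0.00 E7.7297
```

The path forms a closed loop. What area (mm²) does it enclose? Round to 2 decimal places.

430.50 mm²

Apply the shoelace formula to the sequence of (X, Y) vertices; enclosed area = 430.50 mm².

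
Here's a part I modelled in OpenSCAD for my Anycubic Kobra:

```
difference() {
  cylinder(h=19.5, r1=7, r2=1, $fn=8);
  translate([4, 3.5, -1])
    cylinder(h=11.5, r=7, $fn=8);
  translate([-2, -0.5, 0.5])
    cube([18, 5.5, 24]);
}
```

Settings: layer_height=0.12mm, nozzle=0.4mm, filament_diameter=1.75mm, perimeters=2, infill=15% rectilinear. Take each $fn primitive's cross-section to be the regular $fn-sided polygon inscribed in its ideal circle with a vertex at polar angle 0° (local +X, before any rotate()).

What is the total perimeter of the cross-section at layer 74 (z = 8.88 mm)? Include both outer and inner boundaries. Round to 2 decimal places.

22.81 mm

At z = 8.88 mm: the cone: at t=0.455 of its height the radius interpolates to r₁+(r₂−r₁)t = 4.268, giving a regular 8-gon of that circumradius (perimeter = 2·8·4.268·sin(180°/8) = 26.13 mm); the cylinder at (4, 3.5): section is a regular 8-gon, circumradius r=7 (perimeter = 2·8·7.000·sin(180°/8) = 42.86 mm); the cube at (-2, -0.5) (footprint 18×5.5) is included at this height (perimeter 47.00 mm); After the difference (first − rest): starting from the cone, the r=7 cylinder at (4, 3.5) partially overlaps it — only the 32.65 mm² overlap (of its 138.59 mm²) is removed, clipping the outline; the 18×5.5 cube at (-2, -0.5) partially overlaps it — only the 0.52 mm² overlap (of its 99.00 mm²) is removed, clipping the outline — boundary = 22.81 mm. Overall, the cross-section is a single solid region. Total boundary length (outer) = 22.81 mm.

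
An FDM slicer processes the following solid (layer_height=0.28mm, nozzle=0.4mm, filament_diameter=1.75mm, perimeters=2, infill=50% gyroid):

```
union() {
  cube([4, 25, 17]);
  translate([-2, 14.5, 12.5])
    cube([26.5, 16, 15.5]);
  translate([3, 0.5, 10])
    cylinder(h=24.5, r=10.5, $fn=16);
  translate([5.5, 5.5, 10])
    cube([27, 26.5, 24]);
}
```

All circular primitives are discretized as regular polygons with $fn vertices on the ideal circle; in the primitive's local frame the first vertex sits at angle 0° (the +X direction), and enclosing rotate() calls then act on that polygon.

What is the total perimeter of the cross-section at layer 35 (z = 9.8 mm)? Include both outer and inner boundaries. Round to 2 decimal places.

58.00 mm

At z = 9.8 mm: the cube is present — its section is the full 4×25 rectangle (perimeter 58.00 mm); the cube at (-2, 14.5) is not intersected at this z (z outside [12.5, 28]); the cylinder at (3, 0.5) is not intersected at this z (z outside [10, 34.5]); the cube at (5.5, 5.5) is absent (z outside [10, 34]); Combining (union): only the 4×25 cube is present, so the union is just that shape — boundary = 58.00 mm. Overall, the cross-section is a single solid region. Total boundary length (outer) = 58.00 mm.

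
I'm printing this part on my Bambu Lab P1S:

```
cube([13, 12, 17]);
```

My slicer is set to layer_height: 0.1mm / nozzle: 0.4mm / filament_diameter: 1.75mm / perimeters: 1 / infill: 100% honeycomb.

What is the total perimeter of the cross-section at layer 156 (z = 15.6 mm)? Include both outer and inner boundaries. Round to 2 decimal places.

50.00 mm

At z = 15.6 mm: the 13×12 cube contributes its full rectangle (perimeter 50.00 mm). Overall, the cross-section is a single solid region. Total boundary length (outer) = 50.00 mm.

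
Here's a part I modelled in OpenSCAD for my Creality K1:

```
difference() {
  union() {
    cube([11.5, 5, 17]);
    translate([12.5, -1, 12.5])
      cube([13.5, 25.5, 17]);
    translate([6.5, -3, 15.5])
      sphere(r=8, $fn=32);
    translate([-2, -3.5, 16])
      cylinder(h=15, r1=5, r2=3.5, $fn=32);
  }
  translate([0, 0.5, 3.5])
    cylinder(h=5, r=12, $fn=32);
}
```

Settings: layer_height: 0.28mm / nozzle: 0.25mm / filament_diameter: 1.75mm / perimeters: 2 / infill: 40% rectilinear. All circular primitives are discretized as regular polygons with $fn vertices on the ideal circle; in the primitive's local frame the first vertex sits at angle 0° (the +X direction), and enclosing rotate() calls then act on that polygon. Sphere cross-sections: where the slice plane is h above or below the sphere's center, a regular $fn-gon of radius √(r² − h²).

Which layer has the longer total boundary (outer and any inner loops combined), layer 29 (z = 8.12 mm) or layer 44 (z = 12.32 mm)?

layer 44 (z = 12.32 mm)

Layer 29 (z = 8.12): the cube is present — its section is the full 11.5×5 rectangle (perimeter 33.00 mm); the cube at (12.5, -1) is not intersected at this z (z outside [12.5, 29.5]); the sphere at (6.5, -3): section is a regular 32-gon, circumradius = √(r²−h²) = √(8²−7.38²) = 3.088 (perimeter = 2·32·3.088·sin(180°/32) = 19.37 mm); the cone at (-2, -3.5) does not reach this height (z outside [16, 31]); Taking the union: the regions partially overlap (shared area 0.07 mm²), so the edge portions inside another operand are dropped and the merged outline is re-measured after clipping — boundary = 49.57 mm; the cylinder at (0, 0.5): section is a regular 32-gon, circumradius r=12 (perimeter = 2·32·12.000·sin(180°/32) = 75.28 mm); Subtracting the remaining from the first: starting from the result so far, the r=12 cylinder at (0, 0.5) partially overlaps it — only the 86.95 mm² overlap (of its 449.49 mm²) is removed, clipping the outline — boundary = 2.98 mm. So its perimeter = 2.98 mm. Layer 44 (z = 12.32): the cube is present — its section is the full 11.5×5 rectangle (perimeter 33.00 mm); the cube at (12.5, -1) does not reach this height (z outside [12.5, 29.5]); the r=8 sphere at (6.5, -3) contributes a regular 32-gon of circumradius √(8²−3.18²) = 7.341 (perimeter = 2·32·7.341·sin(180°/32) = 46.05 mm); the cone at (-2, -3.5) is not intersected at this z (z outside [16, 31]); Merging all regions: the regions partially overlap (shared area 39.19 mm²), so the edge portions inside another operand are dropped and the merged outline is re-measured after clipping — boundary = 51.32 mm; the cylinder at (0, 0.5) is absent (z outside [3.5, 8.5]); Taking the first minus the rest: none of the subtracted shapes is present at this height, so the result so far is unchanged — boundary = 51.32 mm. So its perimeter = 51.32 mm. Layer 44 is larger (51.32 vs 2.98 mm).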